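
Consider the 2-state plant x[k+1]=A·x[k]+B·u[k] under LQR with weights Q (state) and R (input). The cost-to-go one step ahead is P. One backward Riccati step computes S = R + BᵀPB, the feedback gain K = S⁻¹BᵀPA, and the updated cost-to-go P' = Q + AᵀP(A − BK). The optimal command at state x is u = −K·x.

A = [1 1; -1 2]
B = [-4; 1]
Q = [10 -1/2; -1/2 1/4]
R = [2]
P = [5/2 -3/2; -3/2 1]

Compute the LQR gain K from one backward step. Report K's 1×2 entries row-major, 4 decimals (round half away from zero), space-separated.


-0.3364 0.0455

BᵀP = [-11.5000 7.0000]
S = R + BᵀPB = [2] + [53.0000] = [55.0000]
BᵀPA = [-18.5000 2.5000]
K = S⁻¹·BᵀPA = [-0.3364 0.0455]
A−BK = [-0.3455 1.1818; -0.6636 1.9545]
AᵀP(A−BK) = [0.2773 -0.1591; -0.1591 0.3864]
P' = Q + AᵀP(A−BK) = [10.2773 -0.6591; -0.6591 0.6364]
tr(P') = 10.9136


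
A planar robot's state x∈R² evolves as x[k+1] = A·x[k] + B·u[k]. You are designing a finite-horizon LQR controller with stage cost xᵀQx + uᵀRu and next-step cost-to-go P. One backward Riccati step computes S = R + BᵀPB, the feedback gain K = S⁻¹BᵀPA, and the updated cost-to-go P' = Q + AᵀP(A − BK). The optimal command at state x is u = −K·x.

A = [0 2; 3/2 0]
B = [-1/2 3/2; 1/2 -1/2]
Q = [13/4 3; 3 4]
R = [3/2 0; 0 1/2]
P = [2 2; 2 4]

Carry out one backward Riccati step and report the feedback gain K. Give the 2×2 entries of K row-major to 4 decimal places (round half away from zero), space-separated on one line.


BᵀP = [0.0000 1.0000; 2.0000 1.0000]
S = R + BᵀPB = [3/2 0; 0 1/2] + [0.5000 -0.5000; -0.5000 2.5000] = [2.0000 -0.5000; -0.5000 3.0000]
BᵀPA = [1.5000 0.0000; 1.5000 4.0000]
K = S⁻¹·BᵀPA = [0.9130 0.3478; 0.6522 1.3913]
A−BK = [-0.5217 0.0870; 1.3696 0.5217]
AᵀP(A−BK) = [6.6522 3.3913; 3.3913 2.4348]
P' = Q + AᵀP(A−BK) = [9.9022 6.3913; 6.3913 6.4348]
tr(P') = 16.3370

0.9130 0.3478 0.6522 1.3913


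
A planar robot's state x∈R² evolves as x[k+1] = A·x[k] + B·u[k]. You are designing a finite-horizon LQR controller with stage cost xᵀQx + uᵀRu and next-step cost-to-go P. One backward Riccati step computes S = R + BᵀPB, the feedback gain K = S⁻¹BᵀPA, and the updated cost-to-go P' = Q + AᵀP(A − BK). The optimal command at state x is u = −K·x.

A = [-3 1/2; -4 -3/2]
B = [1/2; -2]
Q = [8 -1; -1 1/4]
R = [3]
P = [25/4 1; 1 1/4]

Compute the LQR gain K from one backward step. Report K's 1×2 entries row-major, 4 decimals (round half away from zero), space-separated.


BᵀP = [1.1250 0.0000]
S = R + BᵀPB = [3] + [0.5625] = [3.5625]
BᵀPA = [-3.3750 0.5625]
K = S⁻¹·BᵀPA = [-0.9474 0.1579]
A−BK = [-2.5263 0.4211; -5.8947 -1.1842]
AᵀP(A−BK) = [81.0526 -4.8421; -4.8421 0.5362]
P' = Q + AᵀP(A−BK) = [89.0526 -5.8421; -5.8421 0.7862]
tr(P') = 89.8388

-0.9474 0.1579


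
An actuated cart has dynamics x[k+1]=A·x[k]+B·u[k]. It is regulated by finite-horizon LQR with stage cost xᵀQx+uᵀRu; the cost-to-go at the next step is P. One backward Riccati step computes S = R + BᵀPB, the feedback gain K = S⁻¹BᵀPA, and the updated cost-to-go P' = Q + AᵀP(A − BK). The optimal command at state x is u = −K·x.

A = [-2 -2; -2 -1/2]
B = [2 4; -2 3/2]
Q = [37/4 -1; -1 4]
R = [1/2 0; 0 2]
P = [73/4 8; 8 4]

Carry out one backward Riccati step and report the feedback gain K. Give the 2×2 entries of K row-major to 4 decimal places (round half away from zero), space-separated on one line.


BᵀP = [20.5000 8.0000; 85.0000 38.0000]
S = R + BᵀPB = [1/2 0; 0 2] + [25.0000 94.0000; 94.0000 397.0000] = [25.5000 94.0000; 94.0000 399.0000]
BᵀPA = [-57.0000 -45.0000; -246.0000 -189.0000]
K = S⁻¹·BᵀPA = [0.2846 -0.1412; -0.6836 -0.4404]
A−BK = [0.1651 0.0441; -0.4053 -0.1218]
AᵀP(A−BK) = [1.0590 0.6085; 0.6085 0.4068]
P' = Q + AᵀP(A−BK) = [10.3090 -0.3915; -0.3915 4.4068]
tr(P') = 14.7158

0.2846 -0.1412 -0.6836 -0.4404


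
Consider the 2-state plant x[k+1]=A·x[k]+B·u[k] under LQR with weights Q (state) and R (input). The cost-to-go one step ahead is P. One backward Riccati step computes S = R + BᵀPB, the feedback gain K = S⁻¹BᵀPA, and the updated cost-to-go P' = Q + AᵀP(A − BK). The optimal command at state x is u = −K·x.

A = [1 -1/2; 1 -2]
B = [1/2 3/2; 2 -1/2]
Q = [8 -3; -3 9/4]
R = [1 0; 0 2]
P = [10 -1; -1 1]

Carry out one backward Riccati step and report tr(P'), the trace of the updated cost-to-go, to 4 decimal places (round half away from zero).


BᵀP = [3.0000 1.5000; 15.5000 -2.0000]
S = R + BᵀPB = [1 0; 0 2] + [4.5000 3.7500; 3.7500 24.2500] = [5.5000 3.7500; 3.7500 26.2500]
BᵀPA = [4.5000 -4.5000; 13.5000 -3.7500]
K = S⁻¹·BᵀPA = [0.5180 -0.7986; 0.4403 -0.0288]
A−BK = [0.0806 -0.0576; 0.1842 -0.4173]
AᵀP(A−BK) = [0.7252 -0.5180; -0.5180 0.7986]
P' = Q + AᵀP(A−BK) = [8.7252 -3.5180; -3.5180 3.0486]
tr(P') = 11.7737

11.7737


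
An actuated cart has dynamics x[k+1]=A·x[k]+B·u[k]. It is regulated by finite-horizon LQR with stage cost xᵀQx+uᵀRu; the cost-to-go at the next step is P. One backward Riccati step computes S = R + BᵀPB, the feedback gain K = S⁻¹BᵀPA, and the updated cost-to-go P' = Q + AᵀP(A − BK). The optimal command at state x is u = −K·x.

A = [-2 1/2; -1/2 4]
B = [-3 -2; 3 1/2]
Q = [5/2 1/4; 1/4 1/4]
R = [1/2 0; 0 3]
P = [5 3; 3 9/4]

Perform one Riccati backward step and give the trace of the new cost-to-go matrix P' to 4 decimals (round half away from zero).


23.2357

BᵀP = [-6.0000 -2.2500; -8.5000 -4.8750]
S = R + BᵀPB = [1/2 0; 0 3] + [11.2500 10.8750; 10.8750 14.5625] = [11.7500 10.8750; 10.8750 17.5625]
BᵀPA = [13.1250 -12.0000; 19.4375 -23.7500]
K = S⁻¹·BᵀPA = [0.2171 0.5396; 0.9723 -1.6864]
A−BK = [0.5960 -1.2542; -1.6375 3.2245]
AᵀP(A−BK) = [4.8134 -8.5520; -8.5520 15.6723]
P' = Q + AᵀP(A−BK) = [7.3134 -8.3020; -8.3020 15.9223]
tr(P') = 23.2357


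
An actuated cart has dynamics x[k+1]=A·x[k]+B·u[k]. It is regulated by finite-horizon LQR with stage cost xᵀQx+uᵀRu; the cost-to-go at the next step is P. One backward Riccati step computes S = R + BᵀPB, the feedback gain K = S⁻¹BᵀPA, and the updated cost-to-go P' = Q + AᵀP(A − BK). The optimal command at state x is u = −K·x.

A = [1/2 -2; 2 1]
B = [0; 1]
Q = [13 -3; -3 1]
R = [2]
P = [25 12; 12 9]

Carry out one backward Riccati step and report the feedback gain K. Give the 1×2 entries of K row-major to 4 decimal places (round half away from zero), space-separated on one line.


2.1818 -1.3636

BᵀP = [12.0000 9.0000]
S = R + BᵀPB = [2] + [9.0000] = [11.0000]
BᵀPA = [24.0000 -15.0000]
K = S⁻¹·BᵀPA = [2.1818 -1.3636]
A−BK = [0.5000 -2.0000; -0.1818 2.3636]
AᵀP(A−BK) = [13.8864 -16.2727; -16.2727 40.5455]
P' = Q + AᵀP(A−BK) = [26.8864 -19.2727; -19.2727 41.5455]
tr(P') = 68.4318


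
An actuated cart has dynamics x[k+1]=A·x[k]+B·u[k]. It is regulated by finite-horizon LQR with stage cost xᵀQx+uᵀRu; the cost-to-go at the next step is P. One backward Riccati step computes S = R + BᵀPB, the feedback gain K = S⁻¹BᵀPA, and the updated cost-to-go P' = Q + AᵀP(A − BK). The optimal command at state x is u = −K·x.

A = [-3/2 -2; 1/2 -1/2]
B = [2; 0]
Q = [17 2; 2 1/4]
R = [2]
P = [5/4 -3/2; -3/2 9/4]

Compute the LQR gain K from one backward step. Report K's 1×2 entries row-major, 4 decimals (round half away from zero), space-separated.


-0.7500 -0.5000

BᵀP = [2.5000 -3.0000]
S = R + BᵀPB = [2] + [5.0000] = [7.0000]
BᵀPA = [-5.2500 -3.5000]
K = S⁻¹·BᵀPA = [-0.7500 -0.5000]
A−BK = [0.0000 -1.0000; 0.5000 -0.5000]
AᵀP(A−BK) = [1.6875 0.9375; 0.9375 0.8125]
P' = Q + AᵀP(A−BK) = [18.6875 2.9375; 2.9375 1.0625]
tr(P') = 19.7500


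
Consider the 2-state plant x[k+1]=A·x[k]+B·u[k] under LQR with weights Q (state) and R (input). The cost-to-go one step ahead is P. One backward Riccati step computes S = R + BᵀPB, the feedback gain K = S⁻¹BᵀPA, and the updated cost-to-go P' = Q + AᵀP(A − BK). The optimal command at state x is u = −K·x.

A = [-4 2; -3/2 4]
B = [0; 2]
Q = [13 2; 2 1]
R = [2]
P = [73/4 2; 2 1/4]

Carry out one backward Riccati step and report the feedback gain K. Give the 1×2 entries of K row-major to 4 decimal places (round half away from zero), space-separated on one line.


BᵀP = [4.0000 0.5000]
S = R + BᵀPB = [2] + [1.0000] = [3.0000]
BᵀPA = [-16.7500 10.0000]
K = S⁻¹·BᵀPA = [-5.5833 3.3333]
A−BK = [-4.0000 2.0000; 9.6667 -2.6667]
AᵀP(A−BK) = [223.0417 -129.6667; -129.6667 75.6667]
P' = Q + AᵀP(A−BK) = [236.0417 -127.6667; -127.6667 76.6667]
tr(P') = 312.7083

-5.5833 3.3333


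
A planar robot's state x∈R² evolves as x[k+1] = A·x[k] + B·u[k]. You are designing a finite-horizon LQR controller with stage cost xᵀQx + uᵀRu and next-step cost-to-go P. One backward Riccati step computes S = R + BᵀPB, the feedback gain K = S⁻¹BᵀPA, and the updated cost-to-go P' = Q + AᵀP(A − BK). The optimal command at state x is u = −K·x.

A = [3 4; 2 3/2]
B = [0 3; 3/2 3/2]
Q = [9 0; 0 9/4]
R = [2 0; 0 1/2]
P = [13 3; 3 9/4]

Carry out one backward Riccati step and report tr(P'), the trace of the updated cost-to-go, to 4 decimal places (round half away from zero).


12.8839

BᵀP = [4.5000 3.3750; 43.5000 12.3750]
S = R + BᵀPB = [2 0; 0 1/2] + [5.0625 18.5625; 18.5625 149.0625] = [7.0625 18.5625; 18.5625 149.5625]
BᵀPA = [20.2500 23.0625; 155.2500 192.5625]
K = S⁻¹·BᵀPA = [0.2063 -0.1759; 1.0124 1.3093]
A−BK = [-0.0373 0.0720; 0.1719 -0.2002]
AᵀP(A−BK) = [0.6437 0.5374; 0.5374 0.9901]
P' = Q + AᵀP(A−BK) = [9.6437 0.5374; 0.5374 3.2401]
tr(P') = 12.8839


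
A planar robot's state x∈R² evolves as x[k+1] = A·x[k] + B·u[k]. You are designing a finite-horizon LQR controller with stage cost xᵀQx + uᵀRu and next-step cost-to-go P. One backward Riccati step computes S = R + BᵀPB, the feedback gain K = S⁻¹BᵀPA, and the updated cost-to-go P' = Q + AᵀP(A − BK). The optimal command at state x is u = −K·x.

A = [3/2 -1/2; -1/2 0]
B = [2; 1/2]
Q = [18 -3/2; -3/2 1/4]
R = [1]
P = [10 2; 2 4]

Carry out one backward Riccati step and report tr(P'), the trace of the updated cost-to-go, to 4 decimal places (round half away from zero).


BᵀP = [21.0000 6.0000]
S = R + BᵀPB = [1] + [45.0000] = [46.0000]
BᵀPA = [28.5000 -10.5000]
K = S⁻¹·BᵀPA = [0.6196 -0.2283]
A−BK = [0.2609 -0.0435; -0.8098 0.1141]
AᵀP(A−BK) = [2.8424 -0.4946; -0.4946 0.1033]
P' = Q + AᵀP(A−BK) = [20.8424 -1.9946; -1.9946 0.3533]
tr(P') = 21.1957

21.1957


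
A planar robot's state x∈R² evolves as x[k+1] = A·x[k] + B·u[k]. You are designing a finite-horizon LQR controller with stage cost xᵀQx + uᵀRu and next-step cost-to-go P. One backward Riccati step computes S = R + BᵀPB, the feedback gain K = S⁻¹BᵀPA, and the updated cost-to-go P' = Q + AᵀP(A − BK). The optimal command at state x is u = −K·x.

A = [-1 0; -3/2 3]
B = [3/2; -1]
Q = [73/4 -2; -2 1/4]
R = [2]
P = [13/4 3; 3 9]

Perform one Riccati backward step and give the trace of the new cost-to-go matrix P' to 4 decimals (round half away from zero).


109.8775

BᵀP = [1.8750 -4.5000]
S = R + BᵀPB = [2] + [7.3125] = [9.3125]
BᵀPA = [4.8750 -13.5000]
K = S⁻¹·BᵀPA = [0.5235 -1.4497]
A−BK = [-1.7852 2.1745; -0.9765 1.5503]
AᵀP(A−BK) = [29.9480 -42.4329; -42.4329 61.4295]
P' = Q + AᵀP(A−BK) = [48.1980 -44.4329; -44.4329 61.6795]
tr(P') = 109.8775


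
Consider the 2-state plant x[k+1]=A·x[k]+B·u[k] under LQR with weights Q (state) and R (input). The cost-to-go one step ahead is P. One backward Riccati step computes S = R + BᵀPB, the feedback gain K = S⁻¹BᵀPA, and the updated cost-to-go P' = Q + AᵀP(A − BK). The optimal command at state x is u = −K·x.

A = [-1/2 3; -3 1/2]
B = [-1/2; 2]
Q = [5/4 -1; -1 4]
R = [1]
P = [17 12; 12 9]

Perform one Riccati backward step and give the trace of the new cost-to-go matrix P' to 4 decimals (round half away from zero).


47.0072

BᵀP = [15.5000 12.0000]
S = R + BᵀPB = [1] + [16.2500] = [17.2500]
BᵀPA = [-43.7500 52.5000]
K = S⁻¹·BᵀPA = [-2.5362 3.0435]
A−BK = [-1.7681 4.5217; 2.0725 -5.5870]
AᵀP(A−BK) = [10.2899 -16.8478; -16.8478 31.4674]
P' = Q + AᵀP(A−BK) = [11.5399 -17.8478; -17.8478 35.4674]
tr(P') = 47.0072


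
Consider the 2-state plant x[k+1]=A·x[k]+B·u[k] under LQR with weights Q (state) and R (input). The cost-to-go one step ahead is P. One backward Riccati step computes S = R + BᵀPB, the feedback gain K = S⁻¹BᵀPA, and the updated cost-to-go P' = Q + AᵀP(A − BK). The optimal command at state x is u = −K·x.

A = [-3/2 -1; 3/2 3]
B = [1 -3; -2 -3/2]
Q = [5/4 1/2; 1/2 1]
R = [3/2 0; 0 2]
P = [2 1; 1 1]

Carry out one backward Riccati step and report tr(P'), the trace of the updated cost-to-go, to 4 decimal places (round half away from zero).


4.6954

BᵀP = [0.0000 -1.0000; -7.5000 -4.5000]
S = R + BᵀPB = [3/2 0; 0 2] + [2.0000 1.5000; 1.5000 29.2500] = [3.5000 1.5000; 1.5000 31.2500]
BᵀPA = [-1.5000 -3.0000; 4.5000 -6.0000]
K = S⁻¹·BᵀPA = [-0.5006 -0.7911; 0.1680 -0.1540]
A−BK = [-0.4953 -0.6709; 0.7509 1.1867]
AᵀP(A−BK) = [0.7430 1.0064; 1.0064 1.7025]
P' = Q + AᵀP(A−BK) = [1.9930 1.5064; 1.5064 2.7025]
tr(P') = 4.6954


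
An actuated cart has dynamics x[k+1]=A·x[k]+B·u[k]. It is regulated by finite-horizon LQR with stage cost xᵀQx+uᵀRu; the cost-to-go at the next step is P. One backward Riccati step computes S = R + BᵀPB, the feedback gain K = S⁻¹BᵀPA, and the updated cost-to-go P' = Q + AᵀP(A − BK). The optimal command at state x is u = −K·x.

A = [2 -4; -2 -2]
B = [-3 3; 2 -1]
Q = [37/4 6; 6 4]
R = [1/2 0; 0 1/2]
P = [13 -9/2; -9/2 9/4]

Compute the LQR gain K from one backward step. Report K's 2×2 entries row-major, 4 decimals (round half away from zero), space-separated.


-0.7120 -0.7857 0.0215 -1.8384

BᵀP = [-48.0000 18.0000; 43.5000 -15.7500]
S = R + BᵀPB = [1/2 0; 0 1/2] + [180.0000 -162.0000; -162.0000 146.2500] = [180.5000 -162.0000; -162.0000 146.7500]
BᵀPA = [-132.0000 156.0000; 118.5000 -142.5000]
K = S⁻¹·BᵀPA = [-0.7120 -0.7857; 0.0215 -1.8384]
A−BK = [-0.2005 -0.8419; -0.5545 -2.2670]
AᵀP(A−BK) = [0.4675 1.1366; 1.1366 5.5990]
P' = Q + AᵀP(A−BK) = [9.7175 7.1366; 7.1366 9.5990]
tr(P') = 19.3165


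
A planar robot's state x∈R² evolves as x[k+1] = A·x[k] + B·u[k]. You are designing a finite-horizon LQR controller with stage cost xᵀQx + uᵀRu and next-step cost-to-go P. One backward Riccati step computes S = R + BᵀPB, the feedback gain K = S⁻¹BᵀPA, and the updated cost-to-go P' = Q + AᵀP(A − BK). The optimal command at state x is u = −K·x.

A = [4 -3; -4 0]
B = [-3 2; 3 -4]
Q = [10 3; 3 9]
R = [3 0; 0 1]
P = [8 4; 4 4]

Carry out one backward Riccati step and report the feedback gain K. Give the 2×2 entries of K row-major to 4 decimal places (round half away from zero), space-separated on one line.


-1.1477 1.6709 0.1350 1.2152

BᵀP = [-12.0000 0.0000; 0.0000 -8.0000]
S = R + BᵀPB = [3 0; 0 1] + [36.0000 -24.0000; -24.0000 32.0000] = [39.0000 -24.0000; -24.0000 33.0000]
BᵀPA = [-48.0000 36.0000; 32.0000 0.0000]
K = S⁻¹·BᵀPA = [-1.1477 1.6709; 0.1350 1.2152]
A−BK = [0.2869 -0.4177; -0.0169 -0.1519]
AᵀP(A−BK) = [4.5907 -6.6835; -6.6835 11.8481]
P' = Q + AᵀP(A−BK) = [14.5907 -3.6835; -3.6835 20.8481]
tr(P') = 35.4388


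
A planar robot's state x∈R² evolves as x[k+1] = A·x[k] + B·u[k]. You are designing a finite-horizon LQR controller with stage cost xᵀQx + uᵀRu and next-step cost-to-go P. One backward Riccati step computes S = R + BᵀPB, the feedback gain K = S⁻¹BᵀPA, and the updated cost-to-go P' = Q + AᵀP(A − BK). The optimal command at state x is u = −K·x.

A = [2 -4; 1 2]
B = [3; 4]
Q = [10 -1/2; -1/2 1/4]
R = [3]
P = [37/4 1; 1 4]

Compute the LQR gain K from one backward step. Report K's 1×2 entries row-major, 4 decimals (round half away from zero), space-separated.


0.4735 -0.5108

BᵀP = [31.7500 19.0000]
S = R + BᵀPB = [3] + [171.2500] = [174.2500]
BᵀPA = [82.5000 -89.0000]
K = S⁻¹·BᵀPA = [0.4735 -0.5108]
A−BK = [0.5796 -2.4677; -0.8938 4.0430]
AᵀP(A−BK) = [5.9397 -23.8623; -23.8623 102.5423]
P' = Q + AᵀP(A−BK) = [15.9397 -24.3623; -24.3623 102.7923]
tr(P') = 118.7321


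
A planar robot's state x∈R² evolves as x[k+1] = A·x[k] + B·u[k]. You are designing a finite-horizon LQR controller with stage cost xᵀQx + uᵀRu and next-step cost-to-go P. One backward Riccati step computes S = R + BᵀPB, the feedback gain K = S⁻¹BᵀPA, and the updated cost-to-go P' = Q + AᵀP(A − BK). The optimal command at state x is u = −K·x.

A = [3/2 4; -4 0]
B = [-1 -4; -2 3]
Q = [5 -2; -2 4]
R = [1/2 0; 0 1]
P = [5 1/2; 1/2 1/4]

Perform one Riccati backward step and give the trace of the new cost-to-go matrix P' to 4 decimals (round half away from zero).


BᵀP = [-6.0000 -1.0000; -18.5000 -1.2500]
S = R + BᵀPB = [1/2 0; 0 1] + [8.0000 21.0000; 21.0000 70.2500] = [8.5000 21.0000; 21.0000 71.2500]
BᵀPA = [-5.0000 -24.0000; -22.7500 -74.0000]
K = S⁻¹·BᵀPA = [0.7380 -0.9476; -0.5368 -0.7593]
A−BK = [0.0907 0.0152; -0.9134 0.3827]
AᵀP(A−BK) = [0.7274 -0.0121; -0.0121 1.0691]
P' = Q + AᵀP(A−BK) = [5.7274 -2.0121; -2.0121 5.0691]
tr(P') = 10.7965

10.7965


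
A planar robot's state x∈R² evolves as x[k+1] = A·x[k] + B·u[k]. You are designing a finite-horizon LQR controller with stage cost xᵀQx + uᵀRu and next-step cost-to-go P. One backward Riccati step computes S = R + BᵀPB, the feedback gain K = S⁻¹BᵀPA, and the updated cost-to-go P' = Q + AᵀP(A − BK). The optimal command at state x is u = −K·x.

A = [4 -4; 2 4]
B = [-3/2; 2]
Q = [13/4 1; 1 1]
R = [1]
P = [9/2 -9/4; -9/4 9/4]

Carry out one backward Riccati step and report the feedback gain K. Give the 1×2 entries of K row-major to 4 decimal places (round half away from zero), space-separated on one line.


BᵀP = [-11.2500 7.8750]
S = R + BᵀPB = [1] + [32.6250] = [33.6250]
BᵀPA = [-29.2500 76.5000]
K = S⁻¹·BᵀPA = [-0.8699 2.2751]
A−BK = [2.6952 -0.5874; 3.7398 -0.5502]
AᵀP(A−BK) = [19.5558 -5.4535; -5.4535 5.9554]
P' = Q + AᵀP(A−BK) = [22.8058 -4.4535; -4.4535 6.9554]
tr(P') = 29.7612

-0.8699 2.2751


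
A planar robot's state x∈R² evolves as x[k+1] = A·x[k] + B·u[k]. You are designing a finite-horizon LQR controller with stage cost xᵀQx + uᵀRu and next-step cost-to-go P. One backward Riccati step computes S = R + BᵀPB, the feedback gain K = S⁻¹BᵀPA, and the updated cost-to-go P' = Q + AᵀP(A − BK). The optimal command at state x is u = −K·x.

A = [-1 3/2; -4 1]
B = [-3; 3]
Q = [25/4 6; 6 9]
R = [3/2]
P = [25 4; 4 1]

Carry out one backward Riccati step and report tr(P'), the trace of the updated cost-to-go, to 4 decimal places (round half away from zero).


32.0367

BᵀP = [-63.0000 -9.0000]
S = R + BᵀPB = [3/2] + [162.0000] = [163.5000]
BᵀPA = [99.0000 -103.5000]
K = S⁻¹·BᵀPA = [0.6055 -0.6330]
A−BK = [0.8165 -0.3991; -5.8165 2.8991]
AᵀP(A−BK) = [13.0550 -6.8303; -6.8303 3.7317]
P' = Q + AᵀP(A−BK) = [19.3050 -0.8303; -0.8303 12.7317]
tr(P') = 32.0367


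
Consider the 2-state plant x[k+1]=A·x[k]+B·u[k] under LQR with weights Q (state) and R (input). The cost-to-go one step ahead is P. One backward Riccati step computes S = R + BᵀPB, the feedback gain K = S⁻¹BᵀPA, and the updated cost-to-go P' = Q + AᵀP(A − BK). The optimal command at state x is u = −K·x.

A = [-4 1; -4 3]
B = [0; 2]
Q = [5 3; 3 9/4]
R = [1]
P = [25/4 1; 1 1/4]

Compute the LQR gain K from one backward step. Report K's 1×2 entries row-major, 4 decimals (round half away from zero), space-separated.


BᵀP = [2.0000 0.5000]
S = R + BᵀPB = [1] + [1.0000] = [2.0000]
BᵀPA = [-10.0000 3.5000]
K = S⁻¹·BᵀPA = [-5.0000 1.7500]
A−BK = [-4.0000 1.0000; 6.0000 -0.5000]
AᵀP(A−BK) = [86.0000 -26.5000; -26.5000 8.3750]
P' = Q + AᵀP(A−BK) = [91.0000 -23.5000; -23.5000 10.6250]
tr(P') = 101.6250

-5.0000 1.7500


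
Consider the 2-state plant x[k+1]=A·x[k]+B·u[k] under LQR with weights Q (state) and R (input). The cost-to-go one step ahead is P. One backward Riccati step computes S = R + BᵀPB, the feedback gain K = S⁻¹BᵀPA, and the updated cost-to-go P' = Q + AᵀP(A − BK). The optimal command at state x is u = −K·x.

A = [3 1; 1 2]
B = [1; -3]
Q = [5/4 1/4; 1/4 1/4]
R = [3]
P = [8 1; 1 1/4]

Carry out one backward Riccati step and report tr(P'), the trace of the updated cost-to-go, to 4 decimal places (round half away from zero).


BᵀP = [5.0000 0.2500]
S = R + BᵀPB = [3] + [4.2500] = [7.2500]
BᵀPA = [15.2500 5.5000]
K = S⁻¹·BᵀPA = [2.1034 0.7586]
A−BK = [0.8966 0.2414; 7.3103 4.2759]
AᵀP(A−BK) = [46.1724 19.9310; 19.9310 8.8276]
P' = Q + AᵀP(A−BK) = [47.4224 20.1810; 20.1810 9.0776]
tr(P') = 56.5000

56.5000


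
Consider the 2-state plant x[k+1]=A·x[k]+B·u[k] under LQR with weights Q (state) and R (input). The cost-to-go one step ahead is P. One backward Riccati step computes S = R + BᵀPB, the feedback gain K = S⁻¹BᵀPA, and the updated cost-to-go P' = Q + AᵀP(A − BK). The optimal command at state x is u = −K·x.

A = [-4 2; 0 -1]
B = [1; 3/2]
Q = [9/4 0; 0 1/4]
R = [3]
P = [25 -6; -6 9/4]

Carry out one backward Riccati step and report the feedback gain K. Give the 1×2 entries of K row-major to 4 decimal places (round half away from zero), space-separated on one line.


BᵀP = [16.0000 -2.6250]
S = R + BᵀPB = [3] + [12.0625] = [15.0625]
BᵀPA = [-64.0000 34.6250]
K = S⁻¹·BᵀPA = [-4.2490 2.2988]
A−BK = [0.2490 -0.2988; 6.3734 -4.4481]
AᵀP(A−BK) = [128.0664 -76.8797; -76.8797 46.6556]
P' = Q + AᵀP(A−BK) = [130.3164 -76.8797; -76.8797 46.9056]
tr(P') = 177.2220

-4.2490 2.2988


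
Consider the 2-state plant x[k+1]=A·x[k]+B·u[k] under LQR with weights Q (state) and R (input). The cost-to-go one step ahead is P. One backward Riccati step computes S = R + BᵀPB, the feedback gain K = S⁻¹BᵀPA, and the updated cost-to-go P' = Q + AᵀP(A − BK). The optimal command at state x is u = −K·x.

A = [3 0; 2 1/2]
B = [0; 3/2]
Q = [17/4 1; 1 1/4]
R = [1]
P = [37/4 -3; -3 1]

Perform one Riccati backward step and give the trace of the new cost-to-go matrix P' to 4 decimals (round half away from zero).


BᵀP = [-4.5000 1.5000]
S = R + BᵀPB = [1] + [2.2500] = [3.2500]
BᵀPA = [-10.5000 0.7500]
K = S⁻¹·BᵀPA = [-3.2308 0.2308]
A−BK = [3.0000 0.0000; 6.8462 0.1538]
AᵀP(A−BK) = [17.3269 -1.0769; -1.0769 0.0769]
P' = Q + AᵀP(A−BK) = [21.5769 -0.0769; -0.0769 0.3269]
tr(P') = 21.9038

21.9038


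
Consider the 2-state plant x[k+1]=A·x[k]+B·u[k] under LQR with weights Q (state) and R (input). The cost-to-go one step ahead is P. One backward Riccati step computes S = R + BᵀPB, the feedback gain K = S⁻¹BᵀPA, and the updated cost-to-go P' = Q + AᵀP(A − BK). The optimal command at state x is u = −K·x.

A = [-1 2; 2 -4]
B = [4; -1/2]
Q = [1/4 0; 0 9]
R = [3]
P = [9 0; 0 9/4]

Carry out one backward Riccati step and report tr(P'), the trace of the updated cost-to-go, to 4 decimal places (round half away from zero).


BᵀP = [36.0000 -1.1250]
S = R + BᵀPB = [3] + [144.5625] = [147.5625]
BᵀPA = [-38.2500 76.5000]
K = S⁻¹·BᵀPA = [-0.2592 0.5184]
A−BK = [0.0368 -0.0737; 1.8704 -3.7408]
AᵀP(A−BK) = [8.0851 -16.1703; -16.1703 32.3405]
P' = Q + AᵀP(A−BK) = [8.3351 -16.1703; -16.1703 41.3405]
tr(P') = 49.6757

49.6757


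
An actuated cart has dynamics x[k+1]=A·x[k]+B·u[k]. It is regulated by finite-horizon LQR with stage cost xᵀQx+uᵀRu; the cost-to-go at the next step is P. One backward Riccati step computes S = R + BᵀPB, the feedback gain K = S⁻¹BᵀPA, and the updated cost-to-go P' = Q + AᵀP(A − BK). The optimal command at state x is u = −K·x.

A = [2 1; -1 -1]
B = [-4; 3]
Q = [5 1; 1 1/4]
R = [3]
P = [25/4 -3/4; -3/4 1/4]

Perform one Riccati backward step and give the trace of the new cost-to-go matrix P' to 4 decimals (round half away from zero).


BᵀP = [-27.2500 3.7500]
S = R + BᵀPB = [3] + [120.2500] = [123.2500]
BᵀPA = [-58.2500 -31.0000]
K = S⁻¹·BᵀPA = [-0.4726 -0.2515]
A−BK = [0.1095 -0.0061; 0.4178 -0.2454]
AᵀP(A−BK) = [0.7201 0.3489; 0.3489 0.2028]
P' = Q + AᵀP(A−BK) = [5.7201 1.3489; 1.3489 0.4528]
tr(P') = 6.1729

6.1729


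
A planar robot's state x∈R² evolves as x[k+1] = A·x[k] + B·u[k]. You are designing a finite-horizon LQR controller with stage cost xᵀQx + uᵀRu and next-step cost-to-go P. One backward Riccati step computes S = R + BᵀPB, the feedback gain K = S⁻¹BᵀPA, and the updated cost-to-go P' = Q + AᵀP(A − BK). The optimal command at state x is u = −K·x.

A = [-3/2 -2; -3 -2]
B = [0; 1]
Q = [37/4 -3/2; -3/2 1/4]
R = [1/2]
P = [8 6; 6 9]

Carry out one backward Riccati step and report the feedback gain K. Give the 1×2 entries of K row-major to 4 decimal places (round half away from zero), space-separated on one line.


BᵀP = [6.0000 9.0000]
S = R + BᵀPB = [1/2] + [9.0000] = [9.5000]
BᵀPA = [-36.0000 -30.0000]
K = S⁻¹·BᵀPA = [-3.7895 -3.1579]
A−BK = [-1.5000 -2.0000; 0.7895 1.1579]
AᵀP(A−BK) = [16.5789 18.3158; 18.3158 21.2632]
P' = Q + AᵀP(A−BK) = [25.8289 16.8158; 16.8158 21.5132]
tr(P') = 47.3421

-3.7895 -3.1579


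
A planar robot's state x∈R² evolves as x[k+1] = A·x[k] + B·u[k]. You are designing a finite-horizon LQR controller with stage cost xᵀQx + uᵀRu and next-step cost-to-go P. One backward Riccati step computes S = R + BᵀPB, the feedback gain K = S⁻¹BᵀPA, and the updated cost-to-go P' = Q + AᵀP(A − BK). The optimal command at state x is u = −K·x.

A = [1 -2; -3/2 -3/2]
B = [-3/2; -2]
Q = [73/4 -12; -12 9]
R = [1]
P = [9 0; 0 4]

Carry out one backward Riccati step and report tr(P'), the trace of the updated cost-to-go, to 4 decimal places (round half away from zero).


BᵀP = [-13.5000 -8.0000]
S = R + BᵀPB = [1] + [36.2500] = [37.2500]
BᵀPA = [-1.5000 39.0000]
K = S⁻¹·BᵀPA = [-0.0403 1.0470]
A−BK = [0.9396 -0.4295; -1.5805 0.5940]
AᵀP(A−BK) = [17.9396 -7.4295; -7.4295 4.1678]
P' = Q + AᵀP(A−BK) = [36.1896 -19.4295; -19.4295 13.1678]
tr(P') = 49.3574

49.3574


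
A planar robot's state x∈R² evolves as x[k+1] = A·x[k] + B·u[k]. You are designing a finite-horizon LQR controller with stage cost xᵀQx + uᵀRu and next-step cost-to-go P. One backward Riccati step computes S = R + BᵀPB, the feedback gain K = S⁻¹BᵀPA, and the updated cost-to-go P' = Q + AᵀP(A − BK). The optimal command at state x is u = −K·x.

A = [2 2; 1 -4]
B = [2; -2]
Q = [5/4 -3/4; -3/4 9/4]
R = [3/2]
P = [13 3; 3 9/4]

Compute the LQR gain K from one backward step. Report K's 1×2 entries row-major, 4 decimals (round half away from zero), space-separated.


1.0779 0.8831

BᵀP = [20.0000 1.5000]
S = R + BᵀPB = [3/2] + [37.0000] = [38.5000]
BᵀPA = [41.5000 34.0000]
K = S⁻¹·BᵀPA = [1.0779 0.8831]
A−BK = [-0.1558 0.2338; 3.1558 -2.2338]
AᵀP(A−BK) = [21.5162 -11.6494; -11.6494 9.9740]
P' = Q + AᵀP(A−BK) = [22.7662 -12.3994; -12.3994 12.2240]
tr(P') = 34.9903


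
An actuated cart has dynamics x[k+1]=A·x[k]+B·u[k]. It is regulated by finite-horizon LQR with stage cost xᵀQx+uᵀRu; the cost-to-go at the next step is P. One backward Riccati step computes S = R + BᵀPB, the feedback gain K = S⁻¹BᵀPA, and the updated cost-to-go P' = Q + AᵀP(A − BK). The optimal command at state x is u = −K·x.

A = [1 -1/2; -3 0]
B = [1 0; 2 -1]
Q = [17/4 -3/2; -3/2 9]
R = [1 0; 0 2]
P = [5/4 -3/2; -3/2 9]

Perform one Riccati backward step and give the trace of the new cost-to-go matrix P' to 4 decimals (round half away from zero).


BᵀP = [-1.7500 16.5000; 1.5000 -9.0000]
S = R + BᵀPB = [1 0; 0 2] + [31.2500 -16.5000; -16.5000 9.0000] = [32.2500 -16.5000; -16.5000 11.0000]
BᵀPA = [-51.2500 0.8750; 28.5000 -0.7500]
K = S⁻¹·BᵀPA = [-1.1333 -0.0333; 0.8909 -0.1182]
A−BK = [2.1333 -0.4667; 0.1576 -0.0515]
AᵀP(A−BK) = [7.7758 -1.2152; -1.2152 0.2530]
P' = Q + AᵀP(A−BK) = [12.0258 -2.7152; -2.7152 9.2530]
tr(P') = 21.2788

21.2788


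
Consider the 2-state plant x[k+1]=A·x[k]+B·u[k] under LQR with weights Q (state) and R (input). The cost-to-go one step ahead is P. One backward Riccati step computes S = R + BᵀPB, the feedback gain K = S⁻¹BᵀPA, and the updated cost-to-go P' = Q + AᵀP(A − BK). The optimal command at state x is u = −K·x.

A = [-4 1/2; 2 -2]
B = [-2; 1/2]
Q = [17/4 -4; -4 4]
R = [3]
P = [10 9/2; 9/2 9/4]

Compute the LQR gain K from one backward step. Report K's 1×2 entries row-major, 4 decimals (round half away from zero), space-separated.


1.5986 0.1989

BᵀP = [-17.7500 -7.8750]
S = R + BᵀPB = [3] + [31.5625] = [34.5625]
BᵀPA = [55.2500 6.8750]
K = S⁻¹·BᵀPA = [1.5986 0.1989]
A−BK = [-0.8029 0.8978; 1.2007 -2.0995]
AᵀP(A−BK) = [8.6799 0.5099; 0.5099 1.1325]
P' = Q + AᵀP(A−BK) = [12.9299 -3.4901; -3.4901 5.1325]
tr(P') = 18.0624


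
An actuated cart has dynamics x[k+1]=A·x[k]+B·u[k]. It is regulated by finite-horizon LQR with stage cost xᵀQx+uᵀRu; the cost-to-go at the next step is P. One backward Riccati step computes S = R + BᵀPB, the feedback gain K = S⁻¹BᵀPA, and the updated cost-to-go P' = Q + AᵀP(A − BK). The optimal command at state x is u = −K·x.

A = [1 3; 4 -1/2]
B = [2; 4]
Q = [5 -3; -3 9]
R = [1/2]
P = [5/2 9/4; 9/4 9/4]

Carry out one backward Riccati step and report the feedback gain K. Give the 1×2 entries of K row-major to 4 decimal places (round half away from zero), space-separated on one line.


BᵀP = [14.0000 13.5000]
S = R + BᵀPB = [1/2] + [82.0000] = [82.5000]
BᵀPA = [68.0000 35.2500]
K = S⁻¹·BᵀPA = [0.8242 0.4273]
A−BK = [-0.6485 2.1455; 0.7030 -2.2091]
AᵀP(A−BK) = [0.4515 -0.1795; -0.1795 1.2511]
P' = Q + AᵀP(A−BK) = [5.4515 -3.1795; -3.1795 10.2511]
tr(P') = 15.7027

0.8242 0.4273


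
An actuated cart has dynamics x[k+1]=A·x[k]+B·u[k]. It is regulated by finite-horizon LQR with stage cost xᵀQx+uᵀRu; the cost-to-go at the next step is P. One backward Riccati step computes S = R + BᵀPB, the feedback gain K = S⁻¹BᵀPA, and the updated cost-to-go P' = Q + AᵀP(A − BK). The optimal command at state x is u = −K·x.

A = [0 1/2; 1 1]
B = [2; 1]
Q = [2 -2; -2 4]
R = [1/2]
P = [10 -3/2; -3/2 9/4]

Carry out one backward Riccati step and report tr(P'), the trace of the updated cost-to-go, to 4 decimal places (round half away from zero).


BᵀP = [18.5000 -0.7500]
S = R + BᵀPB = [1/2] + [36.2500] = [36.7500]
BᵀPA = [-0.7500 8.5000]
K = S⁻¹·BᵀPA = [-0.0204 0.2313]
A−BK = [0.0408 0.0374; 1.0204 0.7687]
AᵀP(A−BK) = [2.2347 1.6735; 1.6735 1.2840]
P' = Q + AᵀP(A−BK) = [4.2347 -0.3265; -0.3265 5.2840]
tr(P') = 9.5187

9.5187


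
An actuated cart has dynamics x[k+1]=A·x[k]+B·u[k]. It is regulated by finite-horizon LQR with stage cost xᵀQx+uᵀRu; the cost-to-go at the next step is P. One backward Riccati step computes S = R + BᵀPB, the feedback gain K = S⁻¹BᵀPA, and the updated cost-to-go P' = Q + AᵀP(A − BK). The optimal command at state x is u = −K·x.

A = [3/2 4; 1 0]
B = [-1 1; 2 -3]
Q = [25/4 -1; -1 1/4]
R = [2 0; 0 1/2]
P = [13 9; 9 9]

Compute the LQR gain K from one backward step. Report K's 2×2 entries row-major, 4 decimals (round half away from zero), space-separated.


BᵀP = [5.0000 9.0000; -14.0000 -18.0000]
S = R + BᵀPB = [2 0; 0 1/2] + [13.0000 -22.0000; -22.0000 40.0000] = [15.0000 -22.0000; -22.0000 40.5000]
BᵀPA = [16.5000 20.0000; -39.0000 -56.0000]
K = S⁻¹·BᵀPA = [-1.5364 -3.4170; -1.7976 -3.2389]
A−BK = [1.7611 3.8219; -1.3198 -2.8826]
AᵀP(A−BK) = [20.4960 44.0648; 44.0648 94.9636]
P' = Q + AᵀP(A−BK) = [26.7460 43.0648; 43.0648 95.2136]
tr(P') = 121.9595

-1.5364 -3.4170 -1.7976 -3.2389


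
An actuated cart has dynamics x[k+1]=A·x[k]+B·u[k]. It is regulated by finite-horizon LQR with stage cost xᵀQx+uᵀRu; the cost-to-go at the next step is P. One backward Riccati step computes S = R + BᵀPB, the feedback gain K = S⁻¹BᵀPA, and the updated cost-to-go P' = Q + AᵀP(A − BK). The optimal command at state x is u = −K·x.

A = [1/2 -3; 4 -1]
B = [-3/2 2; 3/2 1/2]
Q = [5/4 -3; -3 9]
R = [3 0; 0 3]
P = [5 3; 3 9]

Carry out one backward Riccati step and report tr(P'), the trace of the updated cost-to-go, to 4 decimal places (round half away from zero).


36.8337

BᵀP = [-3.0000 9.0000; 11.5000 10.5000]
S = R + BᵀPB = [3 0; 0 3] + [18.0000 -1.5000; -1.5000 28.2500] = [21.0000 -1.5000; -1.5000 31.2500]
BᵀPA = [34.5000 0.0000; 47.7500 -45.0000]
K = S⁻¹·BᵀPA = [1.7580 -0.1032; 1.6124 -1.4450]
A−BK = [-0.0877 -0.2649; 0.5568 -0.1227]
AᵀP(A−BK) = [19.6067 -8.4427; -8.4427 6.9771]
P' = Q + AᵀP(A−BK) = [20.8567 -11.4427; -11.4427 15.9771]
tr(P') = 36.8337


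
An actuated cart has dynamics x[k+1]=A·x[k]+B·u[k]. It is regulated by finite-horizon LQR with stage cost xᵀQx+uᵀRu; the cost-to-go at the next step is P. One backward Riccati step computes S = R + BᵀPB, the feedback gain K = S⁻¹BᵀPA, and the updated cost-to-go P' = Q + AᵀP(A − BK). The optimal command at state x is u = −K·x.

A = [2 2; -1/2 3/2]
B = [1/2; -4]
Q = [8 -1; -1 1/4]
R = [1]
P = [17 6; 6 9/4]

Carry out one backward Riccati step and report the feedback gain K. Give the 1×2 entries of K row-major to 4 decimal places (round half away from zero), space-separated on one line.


-1.6232 -2.3188

BᵀP = [-15.5000 -6.0000]
S = R + BᵀPB = [1] + [16.2500] = [17.2500]
BᵀPA = [-28.0000 -40.0000]
K = S⁻¹·BᵀPA = [-1.6232 -2.3188]
A−BK = [2.8116 3.1594; -6.9928 -7.7754]
AᵀP(A−BK) = [11.1132 13.3850; 13.3850 16.3089]
P' = Q + AᵀP(A−BK) = [19.1132 12.3850; 12.3850 16.5589]
tr(P') = 35.6721


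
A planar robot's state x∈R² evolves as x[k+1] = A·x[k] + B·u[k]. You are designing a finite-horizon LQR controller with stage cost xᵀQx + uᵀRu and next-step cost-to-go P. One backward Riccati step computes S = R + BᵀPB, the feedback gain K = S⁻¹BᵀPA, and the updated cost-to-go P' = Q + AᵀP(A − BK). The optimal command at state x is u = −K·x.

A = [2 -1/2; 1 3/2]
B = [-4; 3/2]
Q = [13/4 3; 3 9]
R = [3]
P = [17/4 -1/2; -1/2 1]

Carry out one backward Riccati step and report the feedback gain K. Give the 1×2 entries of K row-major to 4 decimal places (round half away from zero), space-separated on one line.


-0.4038 0.1782

BᵀP = [-17.7500 3.5000]
S = R + BᵀPB = [3] + [76.2500] = [79.2500]
BᵀPA = [-32.0000 14.1250]
K = S⁻¹·BᵀPA = [-0.4038 0.1782]
A−BK = [0.3849 0.2129; 1.6057 1.2326]
AᵀP(A−BK) = [3.0789 1.7035; 1.7035 1.5450]
P' = Q + AᵀP(A−BK) = [6.3289 4.7035; 4.7035 10.5450]
tr(P') = 16.8738


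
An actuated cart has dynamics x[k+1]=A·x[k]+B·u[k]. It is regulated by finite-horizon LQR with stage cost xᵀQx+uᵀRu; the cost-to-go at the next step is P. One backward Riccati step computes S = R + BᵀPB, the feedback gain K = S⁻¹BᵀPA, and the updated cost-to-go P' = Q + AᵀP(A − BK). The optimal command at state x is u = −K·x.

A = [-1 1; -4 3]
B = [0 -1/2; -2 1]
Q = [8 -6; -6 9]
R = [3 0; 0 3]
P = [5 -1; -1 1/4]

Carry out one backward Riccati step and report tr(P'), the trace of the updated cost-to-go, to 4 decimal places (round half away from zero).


BᵀP = [2.0000 -0.5000; -3.5000 0.7500]
S = R + BᵀPB = [3 0; 0 3] + [1.0000 -1.5000; -1.5000 2.5000] = [4.0000 -1.5000; -1.5000 5.5000]
BᵀPA = [0.0000 0.5000; 0.5000 -1.2500]
K = S⁻¹·BᵀPA = [0.0380 0.0443; 0.1013 -0.2152]
A−BK = [-0.9494 0.8924; -4.0253 3.3038]
AᵀP(A−BK) = [0.9494 -0.8924; -0.8924 0.9589]
P' = Q + AᵀP(A−BK) = [8.9494 -6.8924; -6.8924 9.9589]
tr(P') = 18.9082

18.9082


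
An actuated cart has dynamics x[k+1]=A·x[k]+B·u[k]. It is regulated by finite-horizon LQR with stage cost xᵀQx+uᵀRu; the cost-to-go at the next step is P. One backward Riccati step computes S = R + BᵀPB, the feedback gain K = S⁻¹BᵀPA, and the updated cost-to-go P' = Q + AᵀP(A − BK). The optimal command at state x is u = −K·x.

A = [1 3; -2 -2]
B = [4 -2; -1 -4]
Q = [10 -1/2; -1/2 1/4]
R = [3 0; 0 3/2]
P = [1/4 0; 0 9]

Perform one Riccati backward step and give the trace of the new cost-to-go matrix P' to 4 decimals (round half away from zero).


BᵀP = [1.0000 -9.0000; -0.5000 -36.0000]
S = R + BᵀPB = [3 0; 0 3/2] + [13.0000 34.0000; 34.0000 145.0000] = [16.0000 34.0000; 34.0000 146.5000]
BᵀPA = [19.0000 21.0000; 71.5000 70.5000]
K = S⁻¹·BᵀPA = [0.2967 0.5720; 0.4192 0.3485]
A−BK = [0.6515 1.4091; -0.0265 -0.0341]
AᵀP(A−BK) = [0.6402 0.9659; 0.9659 1.6705]
P' = Q + AᵀP(A−BK) = [10.6402 0.4659; 0.4659 1.9205]
tr(P') = 12.5606

12.5606


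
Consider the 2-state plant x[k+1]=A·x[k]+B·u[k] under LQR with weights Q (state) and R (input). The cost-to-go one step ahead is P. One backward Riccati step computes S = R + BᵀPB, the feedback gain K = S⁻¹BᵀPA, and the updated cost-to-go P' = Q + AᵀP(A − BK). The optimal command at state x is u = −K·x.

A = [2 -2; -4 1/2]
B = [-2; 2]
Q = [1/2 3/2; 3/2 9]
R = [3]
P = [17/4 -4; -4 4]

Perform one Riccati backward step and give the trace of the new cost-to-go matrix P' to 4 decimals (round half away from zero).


17.4118

BᵀP = [-16.5000 16.0000]
S = R + BᵀPB = [3] + [65.0000] = [68.0000]
BᵀPA = [-97.0000 41.0000]
K = S⁻¹·BᵀPA = [-1.4265 0.6029]
A−BK = [-0.8529 -0.7941; -1.1471 -0.7059]
AᵀP(A−BK) = [6.6324 -2.5147; -2.5147 1.2794]
P' = Q + AᵀP(A−BK) = [7.1324 -1.0147; -1.0147 10.2794]
tr(P') = 17.4118


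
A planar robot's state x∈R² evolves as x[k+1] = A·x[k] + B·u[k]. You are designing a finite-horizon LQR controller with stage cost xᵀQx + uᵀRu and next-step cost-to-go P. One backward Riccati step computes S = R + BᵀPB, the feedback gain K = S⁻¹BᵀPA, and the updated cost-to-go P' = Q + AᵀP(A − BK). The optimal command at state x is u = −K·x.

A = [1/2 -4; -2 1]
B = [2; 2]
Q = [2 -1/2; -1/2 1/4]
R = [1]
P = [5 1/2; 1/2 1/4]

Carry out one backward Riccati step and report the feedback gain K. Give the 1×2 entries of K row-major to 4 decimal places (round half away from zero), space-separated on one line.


0.0962 -1.6346

BᵀP = [11.0000 1.5000]
S = R + BᵀPB = [1] + [25.0000] = [26.0000]
BᵀPA = [2.5000 -42.5000]
K = S⁻¹·BᵀPA = [0.0962 -1.6346]
A−BK = [0.3077 -0.7308; -2.1923 4.2692]
AᵀP(A−BK) = [1.0096 -2.1635; -2.1635 6.7788]
P' = Q + AᵀP(A−BK) = [3.0096 -2.6635; -2.6635 7.0288]
tr(P') = 10.0385


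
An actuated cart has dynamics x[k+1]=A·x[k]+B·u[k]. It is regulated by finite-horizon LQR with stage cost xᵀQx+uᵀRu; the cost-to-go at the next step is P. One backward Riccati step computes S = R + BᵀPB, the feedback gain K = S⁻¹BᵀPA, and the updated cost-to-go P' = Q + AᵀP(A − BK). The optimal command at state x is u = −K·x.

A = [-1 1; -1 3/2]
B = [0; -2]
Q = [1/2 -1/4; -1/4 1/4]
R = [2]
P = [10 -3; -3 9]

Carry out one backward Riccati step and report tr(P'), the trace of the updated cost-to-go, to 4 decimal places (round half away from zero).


19.6053

BᵀP = [6.0000 -18.0000]
S = R + BᵀPB = [2] + [36.0000] = [38.0000]
BᵀPA = [12.0000 -21.0000]
K = S⁻¹·BᵀPA = [0.3158 -0.5526]
A−BK = [-1.0000 1.0000; -0.3684 0.3947]
AᵀP(A−BK) = [9.2105 -9.3684; -9.3684 9.6447]
P' = Q + AᵀP(A−BK) = [9.7105 -9.6184; -9.6184 9.8947]
tr(P') = 19.6053


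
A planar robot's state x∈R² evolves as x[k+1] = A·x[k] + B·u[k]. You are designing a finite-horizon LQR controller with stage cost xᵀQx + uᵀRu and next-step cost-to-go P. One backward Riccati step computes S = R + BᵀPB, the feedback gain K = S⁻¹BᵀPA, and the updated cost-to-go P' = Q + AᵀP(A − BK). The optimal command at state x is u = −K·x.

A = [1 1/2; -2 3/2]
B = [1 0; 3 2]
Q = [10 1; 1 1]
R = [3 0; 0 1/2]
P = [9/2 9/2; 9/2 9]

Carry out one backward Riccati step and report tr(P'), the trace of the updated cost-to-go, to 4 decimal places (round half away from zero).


BᵀP = [18.0000 31.5000; 9.0000 18.0000]
S = R + BᵀPB = [3 0; 0 1/2] + [112.5000 63.0000; 63.0000 36.0000] = [115.5000 63.0000; 63.0000 36.5000]
BᵀPA = [-45.0000 56.2500; -27.0000 31.5000]
K = S⁻¹·BᵀPA = [0.2371 0.2781; -1.1489 0.3830]
A−BK = [0.7629 0.2219; -0.4134 -0.1003]
AᵀP(A−BK) = [2.1474 0.3556; 0.3556 0.4172]
P' = Q + AᵀP(A−BK) = [12.1474 1.3556; 1.3556 1.4172]
tr(P') = 13.5646

13.5646
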